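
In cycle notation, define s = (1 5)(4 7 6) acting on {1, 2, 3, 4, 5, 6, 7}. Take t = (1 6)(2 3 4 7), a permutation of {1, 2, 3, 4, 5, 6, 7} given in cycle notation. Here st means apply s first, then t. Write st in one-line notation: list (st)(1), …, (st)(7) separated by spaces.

5 3 4 2 6 7 1

For each element, apply s then t: 1 → 5 → 5; 2 → 2 → 3; 3 → 3 → 4; 4 → 7 → 2; 5 → 1 → 6; 6 → 4 → 7; 7 → 6 → 1.
So st in one-line form is 5 3 4 2 6 7 1.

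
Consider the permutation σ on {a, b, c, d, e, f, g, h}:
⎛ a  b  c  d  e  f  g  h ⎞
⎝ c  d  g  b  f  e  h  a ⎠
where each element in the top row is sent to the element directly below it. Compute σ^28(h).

Tracing h → a → … returns to h after 4 steps, so h lies in a 4-cycle (a c g h).
Powers repeat with period 4 on this cycle, and 28 mod 4 = 0, so σ^28(h) = σ^0(h).
So σ^28(h) = h.

h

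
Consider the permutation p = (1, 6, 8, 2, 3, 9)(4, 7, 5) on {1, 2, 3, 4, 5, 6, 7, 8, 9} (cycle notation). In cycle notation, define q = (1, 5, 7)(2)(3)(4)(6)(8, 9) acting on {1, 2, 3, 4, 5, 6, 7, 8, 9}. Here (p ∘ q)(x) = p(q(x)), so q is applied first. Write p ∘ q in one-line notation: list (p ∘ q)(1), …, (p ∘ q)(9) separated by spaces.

4 3 9 7 5 8 6 1 2

(p ∘ q)(x) = p(q(x)). Computing each image: p(q(1)) = p(5) = 4, p(q(2)) = p(2) = 3, p(q(3)) = p(3) = 9, p(q(4)) = p(4) = 7, p(q(5)) = p(7) = 5, p(q(6)) = p(6) = 8, p(q(7)) = p(1) = 6, p(q(8)) = p(9) = 1, p(q(9)) = p(8) = 2.
Hence p ∘ q = [4 3 9 7 5 8 6 1 2].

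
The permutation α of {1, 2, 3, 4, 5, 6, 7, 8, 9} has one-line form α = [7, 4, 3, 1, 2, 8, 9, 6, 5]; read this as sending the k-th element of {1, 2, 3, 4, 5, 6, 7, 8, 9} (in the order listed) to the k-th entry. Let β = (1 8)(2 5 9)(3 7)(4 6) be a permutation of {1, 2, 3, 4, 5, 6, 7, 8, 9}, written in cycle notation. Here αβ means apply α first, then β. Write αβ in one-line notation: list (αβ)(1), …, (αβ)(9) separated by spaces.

For each element, apply α then β: 1 → 7 → 3; 2 → 4 → 6; 3 → 3 → 7; 4 → 1 → 8; 5 → 2 → 5; 6 → 8 → 1; 7 → 9 → 2; 8 → 6 → 4; 9 → 5 → 9.
So αβ in one-line form is 3 6 7 8 5 1 2 4 9.

3 6 7 8 5 1 2 4 9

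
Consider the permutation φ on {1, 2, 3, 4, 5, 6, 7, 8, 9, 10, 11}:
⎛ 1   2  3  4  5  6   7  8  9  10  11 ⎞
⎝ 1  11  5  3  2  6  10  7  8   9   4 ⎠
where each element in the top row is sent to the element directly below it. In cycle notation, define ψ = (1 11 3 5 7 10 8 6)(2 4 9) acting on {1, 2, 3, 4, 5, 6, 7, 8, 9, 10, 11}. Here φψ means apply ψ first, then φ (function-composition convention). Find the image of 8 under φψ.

6

ψ(8) = 6, then φ(6) = 6; composing gives (φψ)(8) = 6.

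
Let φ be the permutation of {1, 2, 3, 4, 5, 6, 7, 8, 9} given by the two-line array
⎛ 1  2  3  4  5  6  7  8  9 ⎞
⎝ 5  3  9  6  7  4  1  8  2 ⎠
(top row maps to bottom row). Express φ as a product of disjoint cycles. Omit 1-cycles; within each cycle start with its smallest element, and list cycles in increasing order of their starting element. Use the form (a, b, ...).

From 1: 1 → 5 → 7 → 1, closing the cycle (1, 5, 7).
Continuing from each remaining unvisited element yields (1, 5, 7)(2, 3, 9)(4, 6).

(1, 5, 7)(2, 3, 9)(4, 6)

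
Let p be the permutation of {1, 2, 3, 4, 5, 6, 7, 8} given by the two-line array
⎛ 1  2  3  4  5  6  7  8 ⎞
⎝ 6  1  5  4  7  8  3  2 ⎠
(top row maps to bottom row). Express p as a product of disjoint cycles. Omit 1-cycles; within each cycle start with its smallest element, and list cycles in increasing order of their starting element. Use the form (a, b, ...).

From 1: 1 → 6 → 8 → 2 → 1, closing the cycle (1, 6, 8, 2).
Continuing from each remaining unvisited element yields (1, 6, 8, 2)(3, 5, 7).

(1, 6, 8, 2)(3, 5, 7)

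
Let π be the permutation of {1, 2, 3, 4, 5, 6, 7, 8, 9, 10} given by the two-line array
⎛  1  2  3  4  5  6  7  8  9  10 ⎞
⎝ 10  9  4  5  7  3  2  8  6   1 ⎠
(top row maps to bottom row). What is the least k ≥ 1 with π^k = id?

14

Decomposing into disjoint cycles gives cycle lengths 7, 2, 1.
Since disjoint cycles commute, ord(π) = lcm(7, 2) = 14.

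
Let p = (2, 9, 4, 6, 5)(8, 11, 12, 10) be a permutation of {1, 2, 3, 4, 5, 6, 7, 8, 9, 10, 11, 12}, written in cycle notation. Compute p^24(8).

8 lies in the 4-cycle (8, 11, 12, 10).
Since the cycle has length 4, p^24 acts on it the same as p^0 (24 mod 4 = 0).
So p^24(8) = 8.

8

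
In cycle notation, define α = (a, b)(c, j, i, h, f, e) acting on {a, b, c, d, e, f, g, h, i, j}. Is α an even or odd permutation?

The cycle lengths are 6, 2, 1, 1.
A cycle of length ℓ contributes ℓ−1 transpositions, so α is a product of 5 + 1 = 6 transpositions — even.

even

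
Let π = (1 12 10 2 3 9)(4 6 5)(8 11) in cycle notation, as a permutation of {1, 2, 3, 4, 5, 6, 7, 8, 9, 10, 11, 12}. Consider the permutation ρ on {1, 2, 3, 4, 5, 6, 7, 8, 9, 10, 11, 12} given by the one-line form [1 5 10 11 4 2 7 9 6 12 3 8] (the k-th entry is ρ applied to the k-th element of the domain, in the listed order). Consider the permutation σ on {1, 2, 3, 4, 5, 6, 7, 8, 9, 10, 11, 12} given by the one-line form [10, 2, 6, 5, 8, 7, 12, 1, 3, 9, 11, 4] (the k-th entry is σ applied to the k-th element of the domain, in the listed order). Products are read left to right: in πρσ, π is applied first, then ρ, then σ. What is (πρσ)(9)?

10

(πρσ)(9) = σ(ρ(π(9))). π(9) = 1, then ρ(1) = 1, then σ(1) = 10, so the result is 10.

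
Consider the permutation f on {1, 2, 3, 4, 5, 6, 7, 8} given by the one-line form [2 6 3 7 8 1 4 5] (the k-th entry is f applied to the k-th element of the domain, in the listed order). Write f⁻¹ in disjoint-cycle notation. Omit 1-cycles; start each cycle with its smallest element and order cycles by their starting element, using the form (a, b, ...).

The cycle decomposition of f is (1, 2, 6)(4, 7)(5, 8).
The inverse reverses every cycle; in canonical form, f⁻¹ = (1, 6, 2)(4, 7)(5, 8).

(1, 6, 2)(4, 7)(5, 8)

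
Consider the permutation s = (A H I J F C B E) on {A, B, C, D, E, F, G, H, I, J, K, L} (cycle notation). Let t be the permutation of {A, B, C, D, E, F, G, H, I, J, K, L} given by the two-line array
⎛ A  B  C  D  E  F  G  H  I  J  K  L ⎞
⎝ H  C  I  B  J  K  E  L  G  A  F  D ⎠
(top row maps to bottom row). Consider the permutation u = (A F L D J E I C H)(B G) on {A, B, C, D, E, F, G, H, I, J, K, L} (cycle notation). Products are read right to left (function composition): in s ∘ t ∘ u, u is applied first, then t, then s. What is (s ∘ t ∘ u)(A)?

Chase A: u(A) = F; t(F) = K; s(K) = K. Hence (s ∘ t ∘ u)(A) = K.

K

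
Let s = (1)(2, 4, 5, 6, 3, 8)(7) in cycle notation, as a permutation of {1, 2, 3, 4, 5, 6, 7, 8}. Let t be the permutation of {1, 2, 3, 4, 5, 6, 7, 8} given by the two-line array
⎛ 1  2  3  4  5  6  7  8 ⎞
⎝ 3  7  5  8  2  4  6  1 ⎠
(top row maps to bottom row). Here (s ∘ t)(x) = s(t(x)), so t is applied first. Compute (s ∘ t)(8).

1

First apply t: t(8) = 1, then s(1) = 1. Thus (s ∘ t)(8) = 1.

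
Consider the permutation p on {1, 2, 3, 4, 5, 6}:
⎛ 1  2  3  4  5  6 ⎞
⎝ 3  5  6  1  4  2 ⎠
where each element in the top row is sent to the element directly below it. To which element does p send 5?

The entry below 5 in the array is 4, so p(5) = 4.

4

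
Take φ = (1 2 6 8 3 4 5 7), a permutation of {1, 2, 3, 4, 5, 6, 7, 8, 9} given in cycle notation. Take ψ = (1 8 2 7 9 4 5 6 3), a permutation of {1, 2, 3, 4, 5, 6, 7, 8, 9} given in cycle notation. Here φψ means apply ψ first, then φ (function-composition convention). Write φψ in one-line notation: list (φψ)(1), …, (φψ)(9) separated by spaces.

3 1 2 7 8 4 9 6 5

(φψ)(x) = φ(ψ(x)). Computing each image: φ(ψ(1)) = φ(8) = 3, φ(ψ(2)) = φ(7) = 1, φ(ψ(3)) = φ(1) = 2, φ(ψ(4)) = φ(5) = 7, φ(ψ(5)) = φ(6) = 8, φ(ψ(6)) = φ(3) = 4, φ(ψ(7)) = φ(9) = 9, φ(ψ(8)) = φ(2) = 6, φ(ψ(9)) = φ(4) = 5.
Hence φψ = [3 1 2 7 8 4 9 6 5].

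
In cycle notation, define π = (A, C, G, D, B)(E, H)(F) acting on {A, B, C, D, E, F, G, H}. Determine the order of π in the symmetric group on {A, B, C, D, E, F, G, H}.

The cycle type of π is (5, 2, 1).
The order is lcm(5, 2) = 10.

10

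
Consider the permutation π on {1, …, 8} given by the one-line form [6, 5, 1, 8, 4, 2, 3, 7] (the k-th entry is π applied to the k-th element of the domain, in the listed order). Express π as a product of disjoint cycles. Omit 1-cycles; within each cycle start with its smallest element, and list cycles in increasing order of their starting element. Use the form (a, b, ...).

Start at 1 and follow images: 1 → 6 → 2 → 5 → 4 → 8 → 7 → 3 → 1, giving the cycle (1, 6, 2, 5, 4, 8, 7, 3).
Repeating from the next unused element and collecting all non-trivial cycles gives (1, 6, 2, 5, 4, 8, 7, 3).

(1, 6, 2, 5, 4, 8, 7, 3)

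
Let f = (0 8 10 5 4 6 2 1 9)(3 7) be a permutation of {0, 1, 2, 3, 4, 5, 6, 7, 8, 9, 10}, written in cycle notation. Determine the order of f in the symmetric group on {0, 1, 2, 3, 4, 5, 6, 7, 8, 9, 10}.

18

The cycle type of f is (9, 2).
The order is lcm(9, 2) = 18.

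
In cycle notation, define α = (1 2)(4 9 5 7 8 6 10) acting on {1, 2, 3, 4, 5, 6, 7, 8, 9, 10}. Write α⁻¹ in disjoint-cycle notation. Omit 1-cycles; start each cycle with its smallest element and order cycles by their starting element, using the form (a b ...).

(1 2)(4 10 6 8 7 5 9)

If α sends a → b within a cycle, α⁻¹ sends b → a; equivalently, reverse each cycle.
After reversing and putting each cycle's least element first, α⁻¹ = (1 2)(4 10 6 8 7 5 9).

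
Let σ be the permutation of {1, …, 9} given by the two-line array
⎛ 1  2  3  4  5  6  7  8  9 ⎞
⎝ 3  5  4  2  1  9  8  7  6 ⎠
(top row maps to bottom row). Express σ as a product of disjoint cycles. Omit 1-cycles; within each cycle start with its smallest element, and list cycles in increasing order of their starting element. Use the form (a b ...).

Iterating σ from 1 gives 1 → 3 → 4 → 2 → 5 → 1; that is the 5-cycle (1 3 4 2 5).
Repeating from the next unused element and collecting all non-trivial cycles gives (1 3 4 2 5)(6 9)(7 8).

(1 3 4 2 5)(6 9)(7 8)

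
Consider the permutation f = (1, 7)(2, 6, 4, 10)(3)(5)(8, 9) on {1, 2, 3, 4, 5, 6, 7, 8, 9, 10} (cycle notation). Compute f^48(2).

2

2 lies in the 4-cycle (2, 6, 4, 10).
Powers repeat with period 4 on this cycle, and 48 mod 4 = 0, so f^48(2) = f^0(2).
So f^48(2) = 2.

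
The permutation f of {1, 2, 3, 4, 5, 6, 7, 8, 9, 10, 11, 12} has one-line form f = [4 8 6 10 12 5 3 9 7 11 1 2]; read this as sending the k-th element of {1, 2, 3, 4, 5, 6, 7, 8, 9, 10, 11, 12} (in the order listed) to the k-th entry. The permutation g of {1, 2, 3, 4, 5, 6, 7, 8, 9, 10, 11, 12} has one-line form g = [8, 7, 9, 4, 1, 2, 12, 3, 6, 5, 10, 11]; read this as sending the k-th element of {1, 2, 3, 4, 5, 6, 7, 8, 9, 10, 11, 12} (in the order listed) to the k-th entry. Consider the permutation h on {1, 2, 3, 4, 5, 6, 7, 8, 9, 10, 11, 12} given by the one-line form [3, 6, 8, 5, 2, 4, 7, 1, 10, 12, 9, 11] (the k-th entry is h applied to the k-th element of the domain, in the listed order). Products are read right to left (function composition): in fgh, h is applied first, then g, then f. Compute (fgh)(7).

2

Apply the permutations in order: h(7) = 7, then g(7) = 12, then f(12) = 2. So (fgh)(7) = 2.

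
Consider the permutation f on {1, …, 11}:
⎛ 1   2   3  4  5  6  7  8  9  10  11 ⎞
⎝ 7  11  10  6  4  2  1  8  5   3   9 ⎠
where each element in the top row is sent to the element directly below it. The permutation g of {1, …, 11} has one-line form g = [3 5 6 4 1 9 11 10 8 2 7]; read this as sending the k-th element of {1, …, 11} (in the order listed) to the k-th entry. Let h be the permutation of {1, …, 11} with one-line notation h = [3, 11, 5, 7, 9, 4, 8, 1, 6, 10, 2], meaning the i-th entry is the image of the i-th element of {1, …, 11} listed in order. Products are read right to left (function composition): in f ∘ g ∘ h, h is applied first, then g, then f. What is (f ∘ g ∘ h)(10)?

11

Apply the permutations in order: h(10) = 10, then g(10) = 2, then f(2) = 11. So (f ∘ g ∘ h)(10) = 11.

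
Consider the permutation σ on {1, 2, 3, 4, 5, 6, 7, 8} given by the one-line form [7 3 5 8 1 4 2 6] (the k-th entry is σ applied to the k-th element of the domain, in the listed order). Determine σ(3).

3 is element number 3 of the domain, and entry number 3 of the one-line form is 5, so σ(3) = 5.

5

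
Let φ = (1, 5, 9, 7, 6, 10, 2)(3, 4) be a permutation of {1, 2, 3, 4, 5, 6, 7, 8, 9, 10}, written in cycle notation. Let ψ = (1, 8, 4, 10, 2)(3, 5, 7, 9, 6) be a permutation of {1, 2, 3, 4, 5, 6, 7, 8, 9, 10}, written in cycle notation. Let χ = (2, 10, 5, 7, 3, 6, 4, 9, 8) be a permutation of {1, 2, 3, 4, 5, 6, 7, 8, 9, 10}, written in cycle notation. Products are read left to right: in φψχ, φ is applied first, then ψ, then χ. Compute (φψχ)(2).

2

Chase 2: φ(2) = 1; ψ(1) = 8; χ(8) = 2. Hence (φψχ)(2) = 2.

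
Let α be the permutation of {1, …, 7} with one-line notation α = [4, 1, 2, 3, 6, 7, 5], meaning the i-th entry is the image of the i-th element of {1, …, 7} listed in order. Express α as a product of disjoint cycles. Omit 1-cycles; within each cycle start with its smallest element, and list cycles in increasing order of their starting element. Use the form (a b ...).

(1 4 3 2)(5 6 7)

From 1: 1 → 4 → 3 → 2 → 1, closing the cycle (1 4 3 2).
Continuing from each remaining unvisited element yields (1 4 3 2)(5 6 7).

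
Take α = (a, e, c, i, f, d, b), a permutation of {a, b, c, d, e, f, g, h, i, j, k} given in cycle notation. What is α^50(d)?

b

d lies in the 7-cycle (a, e, c, i, f, d, b).
Powers repeat with period 7 on this cycle, and 50 mod 7 = 1, so α^50(d) = α^1(d).
Advancing 1 step from d: d → b.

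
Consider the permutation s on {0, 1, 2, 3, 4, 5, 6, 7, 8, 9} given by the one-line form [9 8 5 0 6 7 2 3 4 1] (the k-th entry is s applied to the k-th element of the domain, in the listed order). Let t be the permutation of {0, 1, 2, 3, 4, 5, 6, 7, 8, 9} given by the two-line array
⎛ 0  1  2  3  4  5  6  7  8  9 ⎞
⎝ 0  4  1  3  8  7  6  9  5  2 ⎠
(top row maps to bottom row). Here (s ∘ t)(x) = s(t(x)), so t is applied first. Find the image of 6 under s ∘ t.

(s ∘ t)(6) = s(t(6)). t(6) = 6, then s(6) = 2. So (s ∘ t)(6) = 2.

2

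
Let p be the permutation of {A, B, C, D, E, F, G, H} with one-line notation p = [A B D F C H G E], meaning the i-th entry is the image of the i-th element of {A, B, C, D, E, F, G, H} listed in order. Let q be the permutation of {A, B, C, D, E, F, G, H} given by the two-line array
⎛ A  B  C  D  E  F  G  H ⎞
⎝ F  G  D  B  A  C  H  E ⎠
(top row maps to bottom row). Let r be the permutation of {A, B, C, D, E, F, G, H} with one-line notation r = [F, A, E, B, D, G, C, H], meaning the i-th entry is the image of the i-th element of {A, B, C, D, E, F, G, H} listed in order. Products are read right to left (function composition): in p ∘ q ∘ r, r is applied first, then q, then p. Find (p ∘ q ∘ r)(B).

H

Apply the permutations in order: r(B) = A, then q(A) = F, then p(F) = H. So (p ∘ q ∘ r)(B) = H.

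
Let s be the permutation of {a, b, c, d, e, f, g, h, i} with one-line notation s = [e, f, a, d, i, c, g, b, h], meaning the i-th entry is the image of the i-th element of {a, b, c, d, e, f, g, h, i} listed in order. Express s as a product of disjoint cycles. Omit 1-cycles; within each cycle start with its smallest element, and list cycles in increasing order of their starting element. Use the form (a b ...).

From a: a → e → i → h → b → f → c → a, closing the cycle (a e i h b f c).
Repeating from the next unused element and collecting all non-trivial cycles gives (a e i h b f c).

(a e i h b f c)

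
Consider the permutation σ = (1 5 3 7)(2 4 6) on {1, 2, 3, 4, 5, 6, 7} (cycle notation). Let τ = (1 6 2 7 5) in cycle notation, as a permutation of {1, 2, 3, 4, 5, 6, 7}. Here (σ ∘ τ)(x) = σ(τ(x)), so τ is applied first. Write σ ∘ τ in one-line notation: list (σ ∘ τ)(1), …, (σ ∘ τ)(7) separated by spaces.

For each element, apply τ then σ: 1 → 6 → 2; 2 → 7 → 1; 3 → 3 → 7; 4 → 4 → 6; 5 → 1 → 5; 6 → 2 → 4; 7 → 5 → 3.
So σ ∘ τ in one-line form is 2 1 7 6 5 4 3.

2 1 7 6 5 4 3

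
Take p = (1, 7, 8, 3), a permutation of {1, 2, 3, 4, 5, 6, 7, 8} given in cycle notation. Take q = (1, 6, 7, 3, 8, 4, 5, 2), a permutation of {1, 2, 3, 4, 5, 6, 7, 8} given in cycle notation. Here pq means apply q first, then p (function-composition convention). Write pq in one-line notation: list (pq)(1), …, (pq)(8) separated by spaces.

Chase each element through q then p: 1 → 6 → 6; 2 → 1 → 7; 3 → 8 → 3; 4 → 5 → 5; 5 → 2 → 2; 6 → 7 → 8; 7 → 3 → 1; 8 → 4 → 4.
Collecting the images, pq = [6 7 3 5 2 8 1 4].

6 7 3 5 2 8 1 4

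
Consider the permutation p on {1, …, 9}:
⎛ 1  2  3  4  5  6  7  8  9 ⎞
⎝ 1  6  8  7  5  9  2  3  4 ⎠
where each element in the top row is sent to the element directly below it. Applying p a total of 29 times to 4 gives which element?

Tracing 4 → 7 → … returns to 4 after 5 steps, so 4 lies in a 5-cycle (2, 6, 9, 4, 7).
Powers repeat with period 5 on this cycle, and 29 mod 5 = 4, so p^29(4) = p^4(4).
Stepping 4 places around the cycle: 4 → 7 → 2 → 6 → 9.

9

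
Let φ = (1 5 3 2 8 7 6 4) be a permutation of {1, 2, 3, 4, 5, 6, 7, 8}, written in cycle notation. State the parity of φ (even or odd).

odd

The cycle lengths are 8.
A cycle is odd iff its length is even; φ has 1 even-length cycle, so sgn(φ) = (−1)^1 and φ is odd.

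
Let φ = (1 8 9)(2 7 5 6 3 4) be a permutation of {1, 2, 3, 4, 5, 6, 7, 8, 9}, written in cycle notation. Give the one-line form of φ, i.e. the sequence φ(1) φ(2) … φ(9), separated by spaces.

8 7 4 2 6 3 5 9 1

Reading each image from the cycles: 1↦8, 2↦7, 3↦4, 4↦2, 5↦6, 6↦3, 7↦5, 8↦9, 9↦1.
Listing these in domain order gives 8 7 4 2 6 3 5 9 1.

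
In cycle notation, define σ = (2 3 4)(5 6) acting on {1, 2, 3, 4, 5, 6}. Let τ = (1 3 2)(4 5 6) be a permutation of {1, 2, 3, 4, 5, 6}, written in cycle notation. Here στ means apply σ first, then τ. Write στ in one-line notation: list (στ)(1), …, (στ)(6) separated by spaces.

Chase each element through σ then τ: 1 → 1 → 3; 2 → 3 → 2; 3 → 4 → 5; 4 → 2 → 1; 5 → 6 → 4; 6 → 5 → 6.
Collecting the images, στ = [3 2 5 1 4 6].

3 2 5 1 4 6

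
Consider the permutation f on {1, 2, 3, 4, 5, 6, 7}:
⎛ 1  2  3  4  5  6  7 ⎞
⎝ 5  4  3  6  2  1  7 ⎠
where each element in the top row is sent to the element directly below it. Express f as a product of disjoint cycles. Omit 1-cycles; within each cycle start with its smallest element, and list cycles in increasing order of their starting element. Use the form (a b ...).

From 1: 1 → 5 → 2 → 4 → 6 → 1, closing the cycle (1 5 2 4 6).
Continuing from each remaining unvisited element yields (1 5 2 4 6).

(1 5 2 4 6)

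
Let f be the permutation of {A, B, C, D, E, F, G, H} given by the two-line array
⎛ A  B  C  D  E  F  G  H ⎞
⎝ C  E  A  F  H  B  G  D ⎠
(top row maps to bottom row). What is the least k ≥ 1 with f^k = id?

Writing f as disjoint cycles, the cycle lengths are 5, 2, 1.
The order of f is the least common multiple of its cycle lengths: lcm(5, 2) = 10.

10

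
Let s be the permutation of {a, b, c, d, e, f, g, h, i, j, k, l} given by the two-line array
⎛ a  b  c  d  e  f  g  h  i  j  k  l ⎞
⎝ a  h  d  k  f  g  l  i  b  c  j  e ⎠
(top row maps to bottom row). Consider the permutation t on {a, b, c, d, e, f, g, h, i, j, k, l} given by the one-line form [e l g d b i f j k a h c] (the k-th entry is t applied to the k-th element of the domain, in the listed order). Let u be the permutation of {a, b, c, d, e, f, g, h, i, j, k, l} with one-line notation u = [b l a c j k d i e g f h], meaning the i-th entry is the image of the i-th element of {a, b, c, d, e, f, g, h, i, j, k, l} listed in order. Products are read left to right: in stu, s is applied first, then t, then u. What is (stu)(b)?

g

Apply the permutations in order: s(b) = h, then t(h) = j, then u(j) = g. So (stu)(b) = g.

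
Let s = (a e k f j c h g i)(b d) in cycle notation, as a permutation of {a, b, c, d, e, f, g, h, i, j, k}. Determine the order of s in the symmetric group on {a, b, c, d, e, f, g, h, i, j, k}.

18

The cycle type of s is (9, 2).
The order is lcm(9, 2) = 18.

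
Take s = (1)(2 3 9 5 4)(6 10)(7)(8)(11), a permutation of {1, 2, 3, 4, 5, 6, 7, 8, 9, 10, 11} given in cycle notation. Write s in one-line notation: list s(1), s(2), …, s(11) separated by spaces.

1 3 9 2 4 10 7 8 5 6 11

Each element maps to the next entry in its cycle (wrapping to the front): 1→1, 2→3, 3→9, 4→2, 5→4, 6→10, 7→7, 8→8, 9→5, 10→6, 11→11.
So the one-line form is 1 3 9 2 4 10 7 8 5 6 11.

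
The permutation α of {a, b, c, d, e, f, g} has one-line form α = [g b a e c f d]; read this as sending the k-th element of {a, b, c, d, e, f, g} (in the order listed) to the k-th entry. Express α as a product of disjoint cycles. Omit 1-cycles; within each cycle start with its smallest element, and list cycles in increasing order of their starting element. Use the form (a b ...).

Iterating α from a gives a → g → d → e → c → a; that is the 5-cycle (a g d e c).
Repeating from the next unused element and collecting all non-trivial cycles gives (a g d e c).

(a g d e c)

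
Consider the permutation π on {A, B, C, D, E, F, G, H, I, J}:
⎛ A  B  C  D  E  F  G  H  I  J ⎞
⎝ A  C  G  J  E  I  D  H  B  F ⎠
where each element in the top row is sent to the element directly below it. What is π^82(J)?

G

Tracing J → F → … returns to J after 7 steps, so J lies in a 7-cycle (B C G D J F I).
On a 7-cycle, π^7 is the identity, so π^82 = π^5 there (82 ≡ 5 mod 7).
Stepping 5 places around the cycle: J → F → I → B → C → G.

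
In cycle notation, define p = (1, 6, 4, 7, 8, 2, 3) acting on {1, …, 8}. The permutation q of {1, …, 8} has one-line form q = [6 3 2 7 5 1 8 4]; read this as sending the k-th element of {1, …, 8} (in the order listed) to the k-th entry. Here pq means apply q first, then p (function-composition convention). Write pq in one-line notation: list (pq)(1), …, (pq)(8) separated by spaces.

4 1 3 8 5 6 2 7

Chase each element through q then p: 1 → 6 → 4; 2 → 3 → 1; 3 → 2 → 3; 4 → 7 → 8; 5 → 5 → 5; 6 → 1 → 6; 7 → 8 → 2; 8 → 4 → 7.
So pq in one-line form is 4 1 3 8 5 6 2 7.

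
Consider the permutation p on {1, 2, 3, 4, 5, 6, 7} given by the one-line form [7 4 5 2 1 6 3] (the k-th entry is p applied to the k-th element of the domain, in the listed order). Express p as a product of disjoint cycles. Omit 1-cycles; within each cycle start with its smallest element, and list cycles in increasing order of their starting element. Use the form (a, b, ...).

(1, 7, 3, 5)(2, 4)

Start at 1 and follow images: 1 → 7 → 3 → 5 → 1, giving the cycle (1, 7, 3, 5).
Continuing from each remaining unvisited element yields (1, 7, 3, 5)(2, 4).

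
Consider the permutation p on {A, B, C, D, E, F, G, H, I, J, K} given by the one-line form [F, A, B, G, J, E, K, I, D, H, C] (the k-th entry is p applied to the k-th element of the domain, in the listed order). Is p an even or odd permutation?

even

In disjoint-cycle form the cycle lengths are 11.
A cycle of length ℓ contributes ℓ−1 transpositions, so p is a product of 10 transpositions — even.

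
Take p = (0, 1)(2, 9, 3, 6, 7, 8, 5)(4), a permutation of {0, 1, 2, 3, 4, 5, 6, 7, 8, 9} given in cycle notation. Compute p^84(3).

3 lies in the 7-cycle (2, 9, 3, 6, 7, 8, 5).
Powers repeat with period 7 on this cycle, and 84 mod 7 = 0, so p^84(3) = p^0(3).
So p^84(3) = 3.

3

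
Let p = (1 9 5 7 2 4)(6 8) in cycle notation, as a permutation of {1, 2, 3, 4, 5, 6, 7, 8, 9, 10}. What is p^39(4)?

4 lies in the 6-cycle (1 9 5 7 2 4).
Since the cycle has length 6, p^39 acts on it the same as p^3 (39 mod 6 = 3).
Advancing 3 steps from 4: 4 → 1 → 9 → 5.

5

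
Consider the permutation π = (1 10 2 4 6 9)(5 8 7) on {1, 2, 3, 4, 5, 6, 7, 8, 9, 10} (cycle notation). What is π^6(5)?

5 lies in the 3-cycle (5 8 7).
Since the cycle has length 3, π^6 acts on it the same as π^0 (6 mod 3 = 0).
So π^6(5) = 5.

5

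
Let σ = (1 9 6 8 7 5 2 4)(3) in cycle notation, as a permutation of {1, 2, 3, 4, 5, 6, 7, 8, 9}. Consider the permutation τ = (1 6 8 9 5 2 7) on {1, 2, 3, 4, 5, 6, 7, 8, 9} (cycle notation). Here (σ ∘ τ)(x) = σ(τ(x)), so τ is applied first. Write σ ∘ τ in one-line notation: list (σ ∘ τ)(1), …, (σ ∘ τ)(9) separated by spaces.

Chase each element through τ then σ: 1 → 6 → 8; 2 → 7 → 5; 3 → 3 → 3; 4 → 4 → 1; 5 → 2 → 4; 6 → 8 → 7; 7 → 1 → 9; 8 → 9 → 6; 9 → 5 → 2.
Collecting the images, σ ∘ τ = [8 5 3 1 4 7 9 6 2].

8 5 3 1 4 7 9 6 2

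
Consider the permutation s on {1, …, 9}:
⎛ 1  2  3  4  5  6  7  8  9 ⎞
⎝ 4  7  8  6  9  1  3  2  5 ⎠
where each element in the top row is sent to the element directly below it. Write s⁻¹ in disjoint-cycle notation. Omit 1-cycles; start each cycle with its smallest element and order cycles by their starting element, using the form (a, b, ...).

(1, 6, 4)(2, 8, 3, 7)(5, 9)

First write s in disjoint cycles: (1, 4, 6)(2, 7, 3, 8)(5, 9).
Reversing each cycle (and rotating so the smallest element leads) gives s⁻¹ = (1, 6, 4)(2, 8, 3, 7)(5, 9).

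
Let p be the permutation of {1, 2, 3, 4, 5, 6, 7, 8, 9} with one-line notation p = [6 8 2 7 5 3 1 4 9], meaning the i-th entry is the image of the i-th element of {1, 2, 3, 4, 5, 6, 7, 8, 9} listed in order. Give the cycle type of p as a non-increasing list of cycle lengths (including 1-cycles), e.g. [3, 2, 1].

[7, 1, 1]

The disjoint cycles are (1 6 3 2 8 4 7)(5)(9), with lengths 7, 1, 1 in non-increasing order.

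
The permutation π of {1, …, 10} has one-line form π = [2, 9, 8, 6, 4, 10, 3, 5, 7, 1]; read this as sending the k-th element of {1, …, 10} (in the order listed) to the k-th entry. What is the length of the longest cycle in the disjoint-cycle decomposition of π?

10

Decomposing into disjoint cycles gives (1 2 9 7 3 8 5 4 6 10); the longest has length 10.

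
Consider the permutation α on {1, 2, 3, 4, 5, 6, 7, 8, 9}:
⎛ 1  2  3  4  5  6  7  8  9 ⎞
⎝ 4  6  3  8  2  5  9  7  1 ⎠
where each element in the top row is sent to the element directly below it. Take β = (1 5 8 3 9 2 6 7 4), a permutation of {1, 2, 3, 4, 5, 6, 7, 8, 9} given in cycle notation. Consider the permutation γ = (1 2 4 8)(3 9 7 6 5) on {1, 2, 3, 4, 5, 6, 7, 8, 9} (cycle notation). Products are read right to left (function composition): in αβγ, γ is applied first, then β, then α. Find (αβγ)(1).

Chase 1: γ(1) = 2; β(2) = 6; α(6) = 5. Hence (αβγ)(1) = 5.

5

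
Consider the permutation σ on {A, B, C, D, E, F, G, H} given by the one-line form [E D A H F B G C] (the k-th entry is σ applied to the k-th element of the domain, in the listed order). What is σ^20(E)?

Tracing E → F → … returns to E after 7 steps, so E lies in a 7-cycle (A E F B D H C).
On a 7-cycle, σ^7 is the identity, so σ^20 = σ^6 there (20 ≡ 6 mod 7).
Stepping 6 places around the cycle: E → F → B → D → H → C → A.

A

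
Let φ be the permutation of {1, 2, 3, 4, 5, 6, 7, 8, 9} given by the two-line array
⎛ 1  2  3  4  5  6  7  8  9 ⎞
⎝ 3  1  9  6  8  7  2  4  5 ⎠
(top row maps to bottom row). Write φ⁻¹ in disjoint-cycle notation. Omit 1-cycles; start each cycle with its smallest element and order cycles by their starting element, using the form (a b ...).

First write φ in disjoint cycles: (1 3 9 5 8 4 6 7 2).
The inverse reverses every cycle; in canonical form, φ⁻¹ = (1 2 7 6 4 8 5 9 3).

(1 2 7 6 4 8 5 9 3)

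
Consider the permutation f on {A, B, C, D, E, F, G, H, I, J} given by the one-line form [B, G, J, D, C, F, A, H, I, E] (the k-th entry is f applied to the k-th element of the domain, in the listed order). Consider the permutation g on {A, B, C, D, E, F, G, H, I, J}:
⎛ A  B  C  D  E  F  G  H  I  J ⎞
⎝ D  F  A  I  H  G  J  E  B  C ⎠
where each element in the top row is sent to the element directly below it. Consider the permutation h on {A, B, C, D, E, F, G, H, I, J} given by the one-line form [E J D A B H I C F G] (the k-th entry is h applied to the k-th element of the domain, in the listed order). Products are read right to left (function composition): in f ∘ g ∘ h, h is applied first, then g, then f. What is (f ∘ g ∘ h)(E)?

F

(f ∘ g ∘ h)(E) = f(g(h(E))). h(E) = B, then g(B) = F, then f(F) = F, so the result is F.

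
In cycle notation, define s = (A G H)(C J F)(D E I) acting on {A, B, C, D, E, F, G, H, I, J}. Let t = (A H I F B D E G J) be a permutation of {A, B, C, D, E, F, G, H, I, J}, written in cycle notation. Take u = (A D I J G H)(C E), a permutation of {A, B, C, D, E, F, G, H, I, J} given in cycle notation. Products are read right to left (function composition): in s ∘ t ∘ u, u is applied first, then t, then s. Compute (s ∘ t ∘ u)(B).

E

Chase B: u(B) = B; t(B) = D; s(D) = E. Hence (s ∘ t ∘ u)(B) = E.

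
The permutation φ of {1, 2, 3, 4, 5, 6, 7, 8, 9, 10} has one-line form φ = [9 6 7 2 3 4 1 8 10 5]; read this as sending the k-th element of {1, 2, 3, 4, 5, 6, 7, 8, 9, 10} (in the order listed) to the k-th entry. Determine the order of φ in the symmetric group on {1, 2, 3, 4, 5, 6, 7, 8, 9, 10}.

Decomposing into disjoint cycles gives cycle lengths 6, 3, 1.
Since disjoint cycles commute, ord(φ) = lcm(6, 3) = 6.

6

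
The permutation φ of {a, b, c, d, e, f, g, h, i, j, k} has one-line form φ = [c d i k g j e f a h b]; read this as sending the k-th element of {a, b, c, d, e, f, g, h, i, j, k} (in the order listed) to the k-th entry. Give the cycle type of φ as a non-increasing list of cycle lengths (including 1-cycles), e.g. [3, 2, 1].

[3, 3, 3, 2]

The disjoint cycles are (a, c, i)(b, d, k)(e, g)(f, j, h), with lengths 3, 3, 3, 2 in non-increasing order.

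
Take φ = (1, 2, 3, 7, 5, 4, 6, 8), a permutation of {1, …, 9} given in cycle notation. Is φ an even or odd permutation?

The cycle lengths are 8, 1.
A cycle of length ℓ contributes ℓ−1 transpositions, so φ is a product of 7 transpositions — odd.

odd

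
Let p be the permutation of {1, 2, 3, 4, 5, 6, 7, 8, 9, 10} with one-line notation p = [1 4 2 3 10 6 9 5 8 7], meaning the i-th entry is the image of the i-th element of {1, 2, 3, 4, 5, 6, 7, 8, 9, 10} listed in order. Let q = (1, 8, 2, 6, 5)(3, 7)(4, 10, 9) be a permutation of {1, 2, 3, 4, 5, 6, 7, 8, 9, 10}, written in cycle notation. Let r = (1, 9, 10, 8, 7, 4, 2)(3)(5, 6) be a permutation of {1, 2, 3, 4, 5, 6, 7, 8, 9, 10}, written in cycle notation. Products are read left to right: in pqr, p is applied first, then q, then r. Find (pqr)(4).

Apply the permutations in order: p(4) = 3, then q(3) = 7, then r(7) = 4. So (pqr)(4) = 4.

4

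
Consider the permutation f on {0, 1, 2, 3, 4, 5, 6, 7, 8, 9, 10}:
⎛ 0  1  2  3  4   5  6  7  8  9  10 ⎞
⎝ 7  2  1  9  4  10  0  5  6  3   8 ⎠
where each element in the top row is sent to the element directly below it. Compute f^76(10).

7

Tracing 10 → 8 → … returns to 10 after 6 steps, so 10 lies in a 6-cycle (0 7 5 10 8 6).
Since the cycle has length 6, f^76 acts on it the same as f^4 (76 mod 6 = 4).
Advancing 4 steps from 10: 10 → 8 → 6 → 0 → 7.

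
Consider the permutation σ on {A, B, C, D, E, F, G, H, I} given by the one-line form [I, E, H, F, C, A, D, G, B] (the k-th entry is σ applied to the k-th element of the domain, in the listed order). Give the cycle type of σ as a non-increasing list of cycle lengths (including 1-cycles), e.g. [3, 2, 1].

[9]

The disjoint cycles are (A, I, B, E, C, H, G, D, F), with lengths 9 in non-increasing order.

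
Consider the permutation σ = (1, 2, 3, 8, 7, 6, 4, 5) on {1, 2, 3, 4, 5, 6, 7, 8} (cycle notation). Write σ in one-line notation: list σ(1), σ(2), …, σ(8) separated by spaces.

Reading each image from the cycles: 1→2, 2→3, 3→8, 4→5, 5→1, 6→4, 7→6, 8→7.
Listing these in domain order gives 2 3 8 5 1 4 6 7.

2 3 8 5 1 4 6 7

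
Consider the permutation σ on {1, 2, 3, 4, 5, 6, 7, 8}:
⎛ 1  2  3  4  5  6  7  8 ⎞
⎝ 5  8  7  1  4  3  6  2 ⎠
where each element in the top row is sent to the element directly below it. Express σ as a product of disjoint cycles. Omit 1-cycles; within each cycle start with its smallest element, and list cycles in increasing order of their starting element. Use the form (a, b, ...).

Iterating σ from 1 gives 1 → 5 → 4 → 1; that is the 3-cycle (1, 5, 4).
Continuing from each remaining unvisited element yields (1, 5, 4)(2, 8)(3, 7, 6).

(1, 5, 4)(2, 8)(3, 7, 6)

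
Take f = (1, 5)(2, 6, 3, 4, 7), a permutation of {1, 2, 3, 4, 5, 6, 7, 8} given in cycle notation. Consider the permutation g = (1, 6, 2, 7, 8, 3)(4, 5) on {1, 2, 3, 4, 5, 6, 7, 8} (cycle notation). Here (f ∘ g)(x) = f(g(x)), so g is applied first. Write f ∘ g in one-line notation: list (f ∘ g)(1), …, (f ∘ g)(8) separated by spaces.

For each element, apply g then f: 1 → 6 → 3; 2 → 7 → 2; 3 → 1 → 5; 4 → 5 → 1; 5 → 4 → 7; 6 → 2 → 6; 7 → 8 → 8; 8 → 3 → 4.
So f ∘ g in one-line form is 3 2 5 1 7 6 8 4.

3 2 5 1 7 6 8 4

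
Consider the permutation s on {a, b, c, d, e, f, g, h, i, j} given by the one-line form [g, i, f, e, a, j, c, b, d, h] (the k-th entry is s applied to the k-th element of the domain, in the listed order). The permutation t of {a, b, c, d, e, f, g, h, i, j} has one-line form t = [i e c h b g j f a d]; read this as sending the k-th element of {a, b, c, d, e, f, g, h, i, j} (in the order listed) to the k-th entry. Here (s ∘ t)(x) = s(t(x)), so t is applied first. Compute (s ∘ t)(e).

i

(s ∘ t)(e) = s(t(e)). t(e) = b, then s(b) = i. So (s ∘ t)(e) = i.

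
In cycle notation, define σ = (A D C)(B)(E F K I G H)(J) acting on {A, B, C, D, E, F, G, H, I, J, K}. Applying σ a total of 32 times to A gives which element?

A lies in the 3-cycle (A D C).
Since the cycle has length 3, σ^32 acts on it the same as σ^2 (32 mod 3 = 2).
Advancing 2 steps from A: A → D → C.

C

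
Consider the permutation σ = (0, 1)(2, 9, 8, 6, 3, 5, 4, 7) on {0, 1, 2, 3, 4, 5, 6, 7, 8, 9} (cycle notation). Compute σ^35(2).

2 lies in the 8-cycle (2, 9, 8, 6, 3, 5, 4, 7).
Powers repeat with period 8 on this cycle, and 35 mod 8 = 3, so σ^35(2) = σ^3(2).
Advancing 3 steps from 2: 2 → 9 → 8 → 6.

6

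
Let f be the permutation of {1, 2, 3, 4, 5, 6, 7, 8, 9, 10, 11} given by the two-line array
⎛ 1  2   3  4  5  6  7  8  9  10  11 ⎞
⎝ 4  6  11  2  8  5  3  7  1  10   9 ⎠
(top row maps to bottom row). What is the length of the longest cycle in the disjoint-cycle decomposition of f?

10

Decomposing into disjoint cycles gives (1 4 2 6 5 8 7 3 11 9); the longest has length 10.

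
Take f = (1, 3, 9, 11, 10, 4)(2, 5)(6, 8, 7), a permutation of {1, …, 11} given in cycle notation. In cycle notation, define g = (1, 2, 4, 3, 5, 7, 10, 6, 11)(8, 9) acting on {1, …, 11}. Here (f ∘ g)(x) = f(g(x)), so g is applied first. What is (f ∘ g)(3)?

2

g(3) = 5, then f(5) = 2; composing gives (f ∘ g)(3) = 2.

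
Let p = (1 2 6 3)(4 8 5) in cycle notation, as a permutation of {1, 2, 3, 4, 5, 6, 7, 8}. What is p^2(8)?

4

8 lies in the 3-cycle (4 8 5).
Stepping 2 places around the cycle: 8 → 5 → 4.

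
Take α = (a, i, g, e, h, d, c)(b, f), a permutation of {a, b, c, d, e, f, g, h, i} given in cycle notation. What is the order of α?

14

The cycle type of α is (7, 2).
The order of α is the least common multiple of its cycle lengths: lcm(7, 2) = 14.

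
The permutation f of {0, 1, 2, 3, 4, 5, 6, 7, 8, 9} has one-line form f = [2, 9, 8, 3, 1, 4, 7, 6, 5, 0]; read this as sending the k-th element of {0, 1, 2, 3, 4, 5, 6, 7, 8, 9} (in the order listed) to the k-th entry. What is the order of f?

14

Decomposing into disjoint cycles gives cycle lengths 7, 2, 1.
The order of f is the least common multiple of its cycle lengths: lcm(7, 2) = 14.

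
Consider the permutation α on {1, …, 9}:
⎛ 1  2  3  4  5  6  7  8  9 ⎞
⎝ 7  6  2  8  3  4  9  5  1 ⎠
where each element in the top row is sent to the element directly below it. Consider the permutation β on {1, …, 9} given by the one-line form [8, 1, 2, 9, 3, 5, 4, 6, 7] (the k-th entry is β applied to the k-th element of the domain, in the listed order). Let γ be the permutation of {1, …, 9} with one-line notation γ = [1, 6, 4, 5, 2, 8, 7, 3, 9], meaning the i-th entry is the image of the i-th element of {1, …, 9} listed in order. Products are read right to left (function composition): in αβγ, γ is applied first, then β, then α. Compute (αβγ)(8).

6

Chase 8: γ(8) = 3; β(3) = 2; α(2) = 6. Hence (αβγ)(8) = 6.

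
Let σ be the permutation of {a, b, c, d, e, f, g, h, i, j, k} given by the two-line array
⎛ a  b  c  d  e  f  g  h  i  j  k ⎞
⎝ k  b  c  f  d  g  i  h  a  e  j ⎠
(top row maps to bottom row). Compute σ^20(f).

Tracing f → g → … returns to f after 8 steps, so f lies in an 8-cycle (a k j e d f g i).
On an 8-cycle, σ^8 is the identity, so σ^20 = σ^4 there (20 ≡ 4 mod 8).
Stepping 4 places around the cycle: f → g → i → a → k.

k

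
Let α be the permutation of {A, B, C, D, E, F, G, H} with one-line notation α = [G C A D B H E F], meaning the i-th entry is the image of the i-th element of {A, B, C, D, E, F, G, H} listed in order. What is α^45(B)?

B

Tracing B → C → … returns to B after 5 steps, so B lies in a 5-cycle (A, G, E, B, C).
Since the cycle has length 5, α^45 acts on it the same as α^0 (45 mod 5 = 0).
So α^45(B) = B.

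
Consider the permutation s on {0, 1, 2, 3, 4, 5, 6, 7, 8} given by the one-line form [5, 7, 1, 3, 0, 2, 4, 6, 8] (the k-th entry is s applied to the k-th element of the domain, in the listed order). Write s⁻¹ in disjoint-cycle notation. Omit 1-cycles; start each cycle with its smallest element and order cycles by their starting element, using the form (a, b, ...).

(0, 4, 6, 7, 1, 2, 5)

The cycle decomposition of s is (0, 5, 2, 1, 7, 6, 4).
The inverse reverses every cycle; in canonical form, s⁻¹ = (0, 4, 6, 7, 1, 2, 5).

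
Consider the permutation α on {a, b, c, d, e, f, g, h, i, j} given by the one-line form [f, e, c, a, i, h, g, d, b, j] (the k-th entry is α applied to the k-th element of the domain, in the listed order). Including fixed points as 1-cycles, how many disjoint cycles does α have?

5

The cycle decomposition is (a, f, h, d)(b, e, i)(c)(g)(j), which has 5 cycles (counting 1-cycles).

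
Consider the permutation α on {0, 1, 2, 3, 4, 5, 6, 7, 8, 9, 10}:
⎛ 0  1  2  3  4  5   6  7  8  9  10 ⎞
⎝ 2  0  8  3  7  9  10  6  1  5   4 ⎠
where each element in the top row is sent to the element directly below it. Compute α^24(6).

Tracing 6 → 10 → … returns to 6 after 4 steps, so 6 lies in a 4-cycle (4, 7, 6, 10).
Powers repeat with period 4 on this cycle, and 24 mod 4 = 0, so α^24(6) = α^0(6).
So α^24(6) = 6.

6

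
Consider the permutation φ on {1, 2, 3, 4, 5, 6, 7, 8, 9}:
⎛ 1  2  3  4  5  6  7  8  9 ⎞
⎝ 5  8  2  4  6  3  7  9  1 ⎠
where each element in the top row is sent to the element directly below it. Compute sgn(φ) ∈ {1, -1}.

1

In disjoint-cycle form the cycle lengths are 7, 1, 1.
A cycle of length ℓ contributes ℓ−1 transpositions, so φ is a product of 6 transpositions — even.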